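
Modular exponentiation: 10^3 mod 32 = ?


10^1 mod 32 = 10
10^2 mod 32 = 4
10^3 mod 32 = 8


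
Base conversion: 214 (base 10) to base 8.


214 (base 10) = 214 (decimal)
214 (decimal) = 326 (base 8)


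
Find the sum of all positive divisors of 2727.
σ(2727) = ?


Divisors of 2727: 1, 3, 9, 27, 101, 303, 909, 2727
Sum = 1 + 3 + 9 + 27 + 101 + 303 + 909 + 2727 = 4080

σ(2727) = 4080


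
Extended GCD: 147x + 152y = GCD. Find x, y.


Tabular extended Euclidean (each row: r = 147*s + 152*t):
r=147, s=1, t=0
r=152, s=0, t=1
q=0: r=147, s=1, t=0   [147*(1) + 152*(0) = 147]
q=1: r=5, s=-1, t=1   [147*(-1) + 152*(1) = 5]
q=29: r=2, s=30, t=-29   [147*(30) + 152*(-29) = 2]
q=2: r=1, s=-61, t=59   [147*(-61) + 152*(59) = 1]
q=2: r=0, s=152, t=-147   [147*(152) + 152*(-147) = 0]
GCD = 1; from the row with r=1: x=-61, y=59
Check: 147*(-61) + 152*(59) = -8967 + 8968 = 1

GCD = 1, x = -61, y = 59


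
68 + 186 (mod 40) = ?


68 + 186 = 254
254 mod 40 = 14


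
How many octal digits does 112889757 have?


112889757 in base 8 = 656507635
Number of digits = 9

9 digits (base 8)


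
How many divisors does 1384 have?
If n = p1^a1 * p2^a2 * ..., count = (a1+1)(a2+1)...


1384 = 2^3 × 173^1
d(1384) = (3+1) × (1+1) = 8

8 divisors


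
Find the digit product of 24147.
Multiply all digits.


2 × 4 × 1 × 4 × 7 = 224


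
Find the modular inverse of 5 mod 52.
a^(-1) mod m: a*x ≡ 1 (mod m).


Use the extended Euclidean algorithm on (52, 5); each row r = 52*s + 5*t:
r=52, s=1, t=0
r=5, s=0, t=1
q=10: r=2, s=1, t=-10   [52*(1) + 5*(-10) = 2]
q=2: r=1, s=-2, t=21   [52*(-2) + 5*(21) = 1]
q=2: r=0, s=5, t=-52   [52*(5) + 5*(-52) = 0]
GCD = 1 with t = 21, so 5*(21) ≡ 1 (mod 52)
Inverse = 21 mod 52 = 21
Check: 5 * 21 = 105 ≡ 1 (mod 52)

5^(-1) ≡ 21 (mod 52)


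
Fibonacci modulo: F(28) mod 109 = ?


F(k) mod 109 for k=1..28:
1, 1, 2, 3, 5, 8, 13, 21, 34, 55, 89, 35, 15, 50, 65, 6, 71, 77, 39, 7, 46, 53, 99, 43, 33, 76, 0, 76
F(28) mod 109 = 76


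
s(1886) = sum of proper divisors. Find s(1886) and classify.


Proper divisors: 1, 2, 23, 41, 46, 82, 943
Sum = 1 + 2 + 23 + 41 + 46 + 82 + 943 = 1138
1138 < 1886 → deficient

s(1886) = 1138 (deficient)


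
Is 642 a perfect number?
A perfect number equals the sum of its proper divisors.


Proper divisors of 642: 1, 2, 3, 6, 107, 214, 321
Sum = 1 + 2 + 3 + 6 + 107 + 214 + 321 = 654

No, 642 is not perfect (654 ≠ 642)


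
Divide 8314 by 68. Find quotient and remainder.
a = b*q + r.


8314 = 68 * 122 + 18
Check: 8296 + 18 = 8314

q = 122, r = 18


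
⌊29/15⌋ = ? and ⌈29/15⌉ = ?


29/15 = 1.9333
floor = 1
ceil = 2

floor = 1, ceil = 2


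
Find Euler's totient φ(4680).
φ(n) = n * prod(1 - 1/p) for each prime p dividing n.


4680 = 2^3 × 3^2 × 5 × 13
Prime factors: 2, 3, 5, 13
φ(4680) = 4680 × (1-1/2) × (1-1/3) × (1-1/5) × (1-1/13)
= 4680 × 1/2 × 2/3 × 4/5 × 12/13 = 1152

φ(4680) = 1152


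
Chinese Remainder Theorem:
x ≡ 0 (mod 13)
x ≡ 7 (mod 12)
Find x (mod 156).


M = 13*12 = 156
M1 = M/13 = 12, M2 = M/12 = 13
M1^(-1) mod 13 = 12, M2^(-1) mod 12 = 1
x = 0*12*12 + 7*13*1 = 91
91 mod 156 = 91
Check: 91 mod 13 = 0 ✓, 91 mod 12 = 7 ✓

x ≡ 91 (mod 156)


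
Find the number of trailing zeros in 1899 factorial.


floor(1899/5) = 379
floor(1899/25) = 75
floor(1899/125) = 15
floor(1899/625) = 3
Total = 472

472 trailing zeros


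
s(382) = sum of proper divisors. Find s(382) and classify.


Proper divisors: 1, 2, 191
Sum = 1 + 2 + 191 = 194
194 < 382 → deficient

s(382) = 194 (deficient)


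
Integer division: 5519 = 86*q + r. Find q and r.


5519 = 86 * 64 + 15
Check: 5504 + 15 = 5519

q = 64, r = 15


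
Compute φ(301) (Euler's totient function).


301 = 7 × 43
Prime factors: 7, 43
φ(301) = 301 × (1-1/7) × (1-1/43)
= 301 × 6/7 × 42/43 = 252

φ(301) = 252


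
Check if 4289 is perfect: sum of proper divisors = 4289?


Proper divisors of 4289: 1
Sum = 1 = 1

No, 4289 is not perfect (1 ≠ 4289)


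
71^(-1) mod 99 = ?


Use the extended Euclidean algorithm on (99, 71); each row r = 99*s + 71*t:
r=99, s=1, t=0
r=71, s=0, t=1
q=1: r=28, s=1, t=-1   [99*(1) + 71*(-1) = 28]
q=2: r=15, s=-2, t=3   [99*(-2) + 71*(3) = 15]
q=1: r=13, s=3, t=-4   [99*(3) + 71*(-4) = 13]
q=1: r=2, s=-5, t=7   [99*(-5) + 71*(7) = 2]
q=6: r=1, s=33, t=-46   [99*(33) + 71*(-46) = 1]
q=2: r=0, s=-71, t=99   [99*(-71) + 71*(99) = 0]
GCD = 1 with t = -46, so 71*(-46) ≡ 1 (mod 99)
Inverse = -46 mod 99 = 53
Check: 71 * 53 = 3763 ≡ 1 (mod 99)

71^(-1) ≡ 53 (mod 99)


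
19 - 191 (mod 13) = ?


19 - 191 = -172
-172 mod 13 = 10


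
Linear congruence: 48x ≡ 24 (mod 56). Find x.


GCD(48, 56) = 8 divides 24
Divide: 6x ≡ 3 (mod 7)
x ≡ 4 (mod 7)


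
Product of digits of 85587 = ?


8 × 5 × 5 × 8 × 7 = 11200


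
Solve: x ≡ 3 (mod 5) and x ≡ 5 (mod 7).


M = 5*7 = 35
M1 = M/5 = 7, M2 = M/7 = 5
M1^(-1) mod 5 = 3, M2^(-1) mod 7 = 3
x = 3*7*3 + 5*5*3 = 138
138 mod 35 = 33
Check: 33 mod 5 = 3 ✓, 33 mod 7 = 5 ✓

x ≡ 33 (mod 35)


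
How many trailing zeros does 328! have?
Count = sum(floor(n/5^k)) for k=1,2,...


floor(328/5) = 65
floor(328/25) = 13
floor(328/125) = 2
Total = 80

80 trailing zeros


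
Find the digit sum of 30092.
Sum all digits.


3 + 0 + 0 + 9 + 2 = 14


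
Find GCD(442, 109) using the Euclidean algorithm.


442 = 4 * 109 + 6
109 = 18 * 6 + 1
6 = 6 * 1 + 0
GCD = 1


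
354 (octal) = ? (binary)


354 (base 8) = 236 (decimal)
236 (decimal) = 11101100 (base 2)


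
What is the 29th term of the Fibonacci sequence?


Sequence: 1, 1, 2, 3, 5, 8, 13, 21, 34, 55, 89, 144, 233, 377, 610, 987, 1597, 2584, 4181, 6765, 10946, 17711, 28657, 46368, 75025, 121393, 196418, 317811, 514229
F(29) = 514229


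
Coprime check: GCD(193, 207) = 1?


Euclidean algorithm:
207 = 1 * 193 + 14
193 = 13 * 14 + 11
14 = 1 * 11 + 3
11 = 3 * 3 + 2
3 = 1 * 2 + 1
2 = 2 * 1 + 0
GCD(193, 207) = 1

Yes, coprime (GCD = 1)


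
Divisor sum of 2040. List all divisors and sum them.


Divisors of 2040: 1, 2, 3, 4, 5, 6, 8, 10, 12, 15, 17, 20, 24, 30, 34, 40, 51, 60, 68, 85, 102, 120, 136, 170, 204, 255, 340, 408, 510, 680, 1020, 2040
Sum = 1 + 2 + 3 + 4 + 5 + 6 + 8 + 10 + 12 + 15 + 17 + 20 + 24 + 30 + 34 + 40 + 51 + 60 + 68 + 85 + 102 + 120 + 136 + 170 + 204 + 255 + 340 + 408 + 510 + 680 + 1020 + 2040 = 6480

σ(2040) = 6480


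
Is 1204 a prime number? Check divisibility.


1204 / 2 = 602 (exact division)
1204 is NOT prime.

No, 1204 is not prime


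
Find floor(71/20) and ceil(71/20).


71/20 = 3.5500
floor = 3
ceil = 4

floor = 3, ceil = 4


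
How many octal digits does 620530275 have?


620530275 in base 8 = 4477105143
Number of digits = 10

10 digits (base 8)


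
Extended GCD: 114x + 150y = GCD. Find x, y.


Tabular extended Euclidean (each row: r = 114*s + 150*t):
r=114, s=1, t=0
r=150, s=0, t=1
q=0: r=114, s=1, t=0   [114*(1) + 150*(0) = 114]
q=1: r=36, s=-1, t=1   [114*(-1) + 150*(1) = 36]
q=3: r=6, s=4, t=-3   [114*(4) + 150*(-3) = 6]
q=6: r=0, s=-25, t=19   [114*(-25) + 150*(19) = 0]
GCD = 6; from the row with r=6: x=4, y=-3
Check: 114*(4) + 150*(-3) = 456 - 450 = 6

GCD = 6, x = 4, y = -3


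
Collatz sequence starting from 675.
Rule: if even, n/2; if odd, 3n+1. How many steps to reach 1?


675 → 2026 → 1013 → 3040 → 1520 → 760 → 380 → 190 → 95 → 286 → 143 → 430 → 215 → 646 → 323 → 970 → 485 → 1456 → 728 → 364 → 182 → 91 → 274 → 137 → 412 → 206 → 103 → 310 → 155 → 466 → 233 → 700 → 350 → 175 → 526 → 263 → 790 → 395 → 1186 → 593 → 1780 → 890 → 445 → 1336 → 668 → 334 → 167 → 502 → 251 → 754 → 377 → 1132 → 566 → 283 → 850 → 425 → 1276 → 638 → 319 → 958 → 479 → 1438 → 719 → 2158 → 1079 → 3238 → 1619 → 4858 → 2429 → 7288 → 3644 → 1822 → 911 → 2734 → 1367 → 4102 → 2051 → 6154 → 3077 → 9232 → 4616 → 2308 → 1154 → 577 → 1732 → 866 → 433 → 1300 → 650 → 325 → 976 → 488 → 244 → 122 → 61 → 184 → 92 → 46 → 23 → 70 → 35 → 106 → 53 → 160 → 80 → 40 → 20 → 10 → 5 → 16 → 8 → 4 → 2 → 1
Total steps = 113

113 steps


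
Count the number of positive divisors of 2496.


2496 = 2^6 × 3^1 × 13^1
d(2496) = (6+1) × (1+1) × (1+1) = 28

28 divisors


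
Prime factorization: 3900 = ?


3900 / 2 = 1950
1950 / 2 = 975
975 / 3 = 325
325 / 5 = 65
65 / 5 = 13
13 / 13 = 1
3900 = 2^2 × 3 × 5^2 × 13


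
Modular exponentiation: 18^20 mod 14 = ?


18^1 mod 14 = 4
18^2 mod 14 = 2
18^3 mod 14 = 8
18^4 mod 14 = 4
18^5 mod 14 = 2
18^6 mod 14 = 8
18^7 mod 14 = 4
18^8 mod 14 = 2
18^9 mod 14 = 8
18^10 mod 14 = 4
18^11 mod 14 = 2
18^12 mod 14 = 8
18^13 mod 14 = 4
18^14 mod 14 = 2
18^15 mod 14 = 8
18^16 mod 14 = 4
18^17 mod 14 = 2
18^18 mod 14 = 8
18^19 mod 14 = 4
18^20 mod 14 = 2


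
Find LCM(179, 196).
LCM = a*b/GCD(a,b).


GCD(179, 196) = 1
LCM = 179*196/1 = 35084/1 = 35084

LCM = 35084


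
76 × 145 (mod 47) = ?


76 × 145 = 11020
11020 mod 47 = 22


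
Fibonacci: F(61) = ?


Sequence: 1, 1, 2, 3, 5, 8, 13, 21, 34, 55, 89, 144, 233, 377, 610, 987, 1597, 2584, 4181, 6765, 10946, 17711, 28657, 46368, 75025, 121393, 196418, 317811, 514229, 832040, 1346269, 2178309, 3524578, 5702887, 9227465, 14930352, 24157817, 39088169, 63245986, 102334155, 165580141, 267914296, 433494437, 701408733, 1134903170, 1836311903, 2971215073, 4807526976, 7778742049, 12586269025, 20365011074, 32951280099, 53316291173, 86267571272, 139583862445, 225851433717, 365435296162, 591286729879, 956722026041, 1548008755920, 2504730781961
F(61) = 2504730781961


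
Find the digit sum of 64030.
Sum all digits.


6 + 4 + 0 + 3 + 0 = 13


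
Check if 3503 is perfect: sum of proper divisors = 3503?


Proper divisors of 3503: 1, 31, 113
Sum = 1 + 31 + 113 = 145

No, 3503 is not perfect (145 ≠ 3503)


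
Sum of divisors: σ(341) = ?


Divisors of 341: 1, 11, 31, 341
Sum = 1 + 11 + 31 + 341 = 384

σ(341) = 384


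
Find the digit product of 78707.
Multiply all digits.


7 × 8 × 7 × 0 × 7 = 0


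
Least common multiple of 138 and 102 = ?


GCD(138, 102) = 6
LCM = 138*102/6 = 14076/6 = 2346

LCM = 2346


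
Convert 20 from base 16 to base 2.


20 (base 16) = 32 (decimal)
32 (decimal) = 100000 (base 2)


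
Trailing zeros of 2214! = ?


floor(2214/5) = 442
floor(2214/25) = 88
floor(2214/125) = 17
floor(2214/625) = 3
Total = 550

550 trailing zeros


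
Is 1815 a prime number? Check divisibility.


1815 / 3 = 605 (exact division)
1815 is NOT prime.

No, 1815 is not prime


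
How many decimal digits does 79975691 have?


79975691 has 8 digits in base 10
floor(log10(79975691)) + 1 = floor(7.9030) + 1 = 8

8 digits (base 10)


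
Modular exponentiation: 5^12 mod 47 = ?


5^1 mod 47 = 5
5^2 mod 47 = 25
5^3 mod 47 = 31
5^4 mod 47 = 14
5^5 mod 47 = 23
5^6 mod 47 = 21
5^7 mod 47 = 11
5^8 mod 47 = 8
5^9 mod 47 = 40
5^10 mod 47 = 12
5^11 mod 47 = 13
5^12 mod 47 = 18


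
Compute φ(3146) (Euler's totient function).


3146 = 2 × 11^2 × 13
Prime factors: 2, 11, 13
φ(3146) = 3146 × (1-1/2) × (1-1/11) × (1-1/13)
= 3146 × 1/2 × 10/11 × 12/13 = 1320

φ(3146) = 1320


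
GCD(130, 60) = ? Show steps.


130 = 2 * 60 + 10
60 = 6 * 10 + 0
GCD = 10


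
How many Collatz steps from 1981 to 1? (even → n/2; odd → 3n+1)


1981 → 5944 → 2972 → 1486 → 743 → 2230 → 1115 → 3346 → 1673 → 5020 → 2510 → 1255 → 3766 → 1883 → 5650 → 2825 → 8476 → 4238 → 2119 → 6358 → 3179 → 9538 → 4769 → 14308 → 7154 → 3577 → 10732 → 5366 → 2683 → 8050 → 4025 → 12076 → 6038 → 3019 → 9058 → 4529 → 13588 → 6794 → 3397 → 10192 → 5096 → 2548 → 1274 → 637 → 1912 → 956 → 478 → 239 → 718 → 359 → 1078 → 539 → 1618 → 809 → 2428 → 1214 → 607 → 1822 → 911 → 2734 → 1367 → 4102 → 2051 → 6154 → 3077 → 9232 → 4616 → 2308 → 1154 → 577 → 1732 → 866 → 433 → 1300 → 650 → 325 → 976 → 488 → 244 → 122 → 61 → 184 → 92 → 46 → 23 → 70 → 35 → 106 → 53 → 160 → 80 → 40 → 20 → 10 → 5 → 16 → 8 → 4 → 2 → 1
Total steps = 99

99 steps


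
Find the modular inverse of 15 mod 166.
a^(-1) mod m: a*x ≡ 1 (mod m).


Use the extended Euclidean algorithm on (166, 15); each row r = 166*s + 15*t:
r=166, s=1, t=0
r=15, s=0, t=1
q=11: r=1, s=1, t=-11   [166*(1) + 15*(-11) = 1]
q=15: r=0, s=-15, t=166   [166*(-15) + 15*(166) = 0]
GCD = 1 with t = -11, so 15*(-11) ≡ 1 (mod 166)
Inverse = -11 mod 166 = 155
Check: 15 * 155 = 2325 ≡ 1 (mod 166)

15^(-1) ≡ 155 (mod 166)


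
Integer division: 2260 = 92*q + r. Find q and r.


2260 = 92 * 24 + 52
Check: 2208 + 52 = 2260

q = 24, r = 52


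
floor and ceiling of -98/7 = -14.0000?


-98/7 = -14.0000
floor = -14
ceil = -14

floor = -14, ceil = -14


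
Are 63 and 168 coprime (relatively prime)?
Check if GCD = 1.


Euclidean algorithm:
168 = 2 * 63 + 42
63 = 1 * 42 + 21
42 = 2 * 21 + 0
GCD(63, 168) = 21

No, not coprime (GCD = 21)


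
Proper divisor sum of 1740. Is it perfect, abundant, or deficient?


Proper divisors: 1, 2, 3, 4, 5, 6, 10, 12, 15, 20, 29, 30, 58, 60, 87, 116, 145, 174, 290, 348, 435, 580, 870
Sum = 1 + 2 + 3 + 4 + 5 + 6 + 10 + 12 + 15 + 20 + 29 + 30 + 58 + 60 + 87 + 116 + 145 + 174 + 290 + 348 + 435 + 580 + 870 = 3300
3300 > 1740 → abundant

s(1740) = 3300 (abundant)


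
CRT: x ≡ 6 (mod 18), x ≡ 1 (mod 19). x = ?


M = 18*19 = 342
M1 = M/18 = 19, M2 = M/19 = 18
M1^(-1) mod 18 = 1, M2^(-1) mod 19 = 18
x = 6*19*1 + 1*18*18 = 438
438 mod 342 = 96
Check: 96 mod 18 = 6 ✓, 96 mod 19 = 1 ✓

x ≡ 96 (mod 342)


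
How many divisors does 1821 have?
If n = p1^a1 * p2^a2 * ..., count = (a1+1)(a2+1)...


1821 = 3^1 × 607^1
d(1821) = (1+1) × (1+1) = 4

4 divisors


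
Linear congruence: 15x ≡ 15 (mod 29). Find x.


GCD(15, 29) = 1, unique solution
a^(-1) mod 29 = 2
x = 2 * 15 mod 29 = 1

x ≡ 1 (mod 29)


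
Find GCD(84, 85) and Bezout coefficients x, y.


Tabular extended Euclidean (each row: r = 84*s + 85*t):
r=84, s=1, t=0
r=85, s=0, t=1
q=0: r=84, s=1, t=0   [84*(1) + 85*(0) = 84]
q=1: r=1, s=-1, t=1   [84*(-1) + 85*(1) = 1]
q=84: r=0, s=85, t=-84   [84*(85) + 85*(-84) = 0]
GCD = 1; from the row with r=1: x=-1, y=1
Check: 84*(-1) + 85*(1) = -84 + 85 = 1

GCD = 1, x = -1, y = 1


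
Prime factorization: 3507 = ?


3507 / 3 = 1169
1169 / 7 = 167
167 / 167 = 1
3507 = 3 × 7 × 167


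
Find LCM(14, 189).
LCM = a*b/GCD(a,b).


GCD(14, 189) = 7
LCM = 14*189/7 = 2646/7 = 378

LCM = 378


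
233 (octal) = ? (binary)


233 (base 8) = 155 (decimal)
155 (decimal) = 10011011 (base 2)


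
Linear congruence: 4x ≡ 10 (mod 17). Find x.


GCD(4, 17) = 1, unique solution
a^(-1) mod 17 = 13
x = 13 * 10 mod 17 = 11

x ≡ 11 (mod 17)


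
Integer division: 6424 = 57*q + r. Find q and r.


6424 = 57 * 112 + 40
Check: 6384 + 40 = 6424

q = 112, r = 40


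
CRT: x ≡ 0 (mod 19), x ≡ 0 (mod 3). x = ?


M = 19*3 = 57
M1 = M/19 = 3, M2 = M/3 = 19
M1^(-1) mod 19 = 13, M2^(-1) mod 3 = 1
x = 0*3*13 + 0*19*1 = 0
0 mod 57 = 0
Check: 0 mod 19 = 0 ✓, 0 mod 3 = 0 ✓

x ≡ 0 (mod 57)


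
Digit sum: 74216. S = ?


7 + 4 + 2 + 1 + 6 = 20


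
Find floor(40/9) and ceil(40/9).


40/9 = 4.4444
floor = 4
ceil = 5

floor = 4, ceil = 5


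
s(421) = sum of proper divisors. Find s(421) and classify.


Proper divisors: 1
Sum = 1 = 1
1 < 421 → deficient

s(421) = 1 (deficient)


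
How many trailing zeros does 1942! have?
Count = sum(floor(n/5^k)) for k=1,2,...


floor(1942/5) = 388
floor(1942/25) = 77
floor(1942/125) = 15
floor(1942/625) = 3
Total = 483

483 trailing zeros


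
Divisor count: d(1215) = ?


1215 = 3^5 × 5^1
d(1215) = (5+1) × (1+1) = 12

12 divisors


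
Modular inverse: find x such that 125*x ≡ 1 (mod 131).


Use the extended Euclidean algorithm on (131, 125); each row r = 131*s + 125*t:
r=131, s=1, t=0
r=125, s=0, t=1
q=1: r=6, s=1, t=-1   [131*(1) + 125*(-1) = 6]
q=20: r=5, s=-20, t=21   [131*(-20) + 125*(21) = 5]
q=1: r=1, s=21, t=-22   [131*(21) + 125*(-22) = 1]
q=5: r=0, s=-125, t=131   [131*(-125) + 125*(131) = 0]
GCD = 1 with t = -22, so 125*(-22) ≡ 1 (mod 131)
Inverse = -22 mod 131 = 109
Check: 125 * 109 = 13625 ≡ 1 (mod 131)

125^(-1) ≡ 109 (mod 131)


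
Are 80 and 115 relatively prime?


Euclidean algorithm:
115 = 1 * 80 + 35
80 = 2 * 35 + 10
35 = 3 * 10 + 5
10 = 2 * 5 + 0
GCD(80, 115) = 5

No, not coprime (GCD = 5)


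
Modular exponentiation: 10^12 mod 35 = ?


10^1 mod 35 = 10
10^2 mod 35 = 30
10^3 mod 35 = 20
10^4 mod 35 = 25
10^5 mod 35 = 5
10^6 mod 35 = 15
10^7 mod 35 = 10
10^8 mod 35 = 30
10^9 mod 35 = 20
10^10 mod 35 = 25
10^11 mod 35 = 5
10^12 mod 35 = 15


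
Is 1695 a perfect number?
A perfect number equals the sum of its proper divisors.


Proper divisors of 1695: 1, 3, 5, 15, 113, 339, 565
Sum = 1 + 3 + 5 + 15 + 113 + 339 + 565 = 1041

No, 1695 is not perfect (1041 ≠ 1695)


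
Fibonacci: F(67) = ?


Sequence: 1, 1, 2, 3, 5, 8, 13, 21, 34, 55, 89, 144, 233, 377, 610, 987, 1597, 2584, 4181, 6765, 10946, 17711, 28657, 46368, 75025, 121393, 196418, 317811, 514229, 832040, 1346269, 2178309, 3524578, 5702887, 9227465, 14930352, 24157817, 39088169, 63245986, 102334155, 165580141, 267914296, 433494437, 701408733, 1134903170, 1836311903, 2971215073, 4807526976, 7778742049, 12586269025, 20365011074, 32951280099, 53316291173, 86267571272, 139583862445, 225851433717, 365435296162, 591286729879, 956722026041, 1548008755920, 2504730781961, 4052739537881, 6557470319842, 10610209857723, 17167680177565, 27777890035288, 44945570212853
F(67) = 44945570212853


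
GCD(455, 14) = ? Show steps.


455 = 32 * 14 + 7
14 = 2 * 7 + 0
GCD = 7


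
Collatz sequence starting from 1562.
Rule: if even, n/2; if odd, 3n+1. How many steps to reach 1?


1562 → 781 → 2344 → 1172 → 586 → 293 → 880 → 440 → 220 → 110 → 55 → 166 → 83 → 250 → 125 → 376 → 188 → 94 → 47 → 142 → 71 → 214 → 107 → 322 → 161 → 484 → 242 → 121 → 364 → 182 → 91 → 274 → 137 → 412 → 206 → 103 → 310 → 155 → 466 → 233 → 700 → 350 → 175 → 526 → 263 → 790 → 395 → 1186 → 593 → 1780 → 890 → 445 → 1336 → 668 → 334 → 167 → 502 → 251 → 754 → 377 → 1132 → 566 → 283 → 850 → 425 → 1276 → 638 → 319 → 958 → 479 → 1438 → 719 → 2158 → 1079 → 3238 → 1619 → 4858 → 2429 → 7288 → 3644 → 1822 → 911 → 2734 → 1367 → 4102 → 2051 → 6154 → 3077 → 9232 → 4616 → 2308 → 1154 → 577 → 1732 → 866 → 433 → 1300 → 650 → 325 → 976 → 488 → 244 → 122 → 61 → 184 → 92 → 46 → 23 → 70 → 35 → 106 → 53 → 160 → 80 → 40 → 20 → 10 → 5 → 16 → 8 → 4 → 2 → 1
Total steps = 122

122 steps


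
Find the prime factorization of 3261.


3261 / 3 = 1087
1087 / 1087 = 1
3261 = 3 × 1087


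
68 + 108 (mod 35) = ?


68 + 108 = 176
176 mod 35 = 1


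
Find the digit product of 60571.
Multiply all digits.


6 × 0 × 5 × 7 × 1 = 0


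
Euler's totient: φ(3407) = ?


3407 = 3407
Prime factors: 3407
φ(3407) = 3407 × (1-1/3407)
= 3407 × 3406/3407 = 3406

φ(3407) = 3406


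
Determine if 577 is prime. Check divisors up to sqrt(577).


Check divisors up to sqrt(577) = 24.0208
No divisors found.
577 is prime.

Yes, 577 is prime


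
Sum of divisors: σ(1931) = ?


Divisors of 1931: 1, 1931
Sum = 1 + 1931 = 1932

σ(1931) = 1932


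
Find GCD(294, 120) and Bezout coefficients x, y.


Tabular extended Euclidean (each row: r = 294*s + 120*t):
r=294, s=1, t=0
r=120, s=0, t=1
q=2: r=54, s=1, t=-2   [294*(1) + 120*(-2) = 54]
q=2: r=12, s=-2, t=5   [294*(-2) + 120*(5) = 12]
q=4: r=6, s=9, t=-22   [294*(9) + 120*(-22) = 6]
q=2: r=0, s=-20, t=49   [294*(-20) + 120*(49) = 0]
GCD = 6; from the row with r=6: x=9, y=-22
Check: 294*(9) + 120*(-22) = 2646 - 2640 = 6

GCD = 6, x = 9, y = -22


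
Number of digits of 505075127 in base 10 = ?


505075127 has 9 digits in base 10
floor(log10(505075127)) + 1 = floor(8.7034) + 1 = 9

9 digits (base 10)


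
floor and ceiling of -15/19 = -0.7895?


-15/19 = -0.7895
floor = -1
ceil = 0

floor = -1, ceil = 0


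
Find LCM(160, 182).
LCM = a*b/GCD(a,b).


GCD(160, 182) = 2
LCM = 160*182/2 = 29120/2 = 14560

LCM = 14560


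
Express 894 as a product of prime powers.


894 / 2 = 447
447 / 3 = 149
149 / 149 = 1
894 = 2 × 3 × 149


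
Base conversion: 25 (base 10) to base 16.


25 (base 10) = 25 (decimal)
25 (decimal) = 19 (base 16)


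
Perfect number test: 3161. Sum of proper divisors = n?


Proper divisors of 3161: 1, 29, 109
Sum = 1 + 29 + 109 = 139

No, 3161 is not perfect (139 ≠ 3161)


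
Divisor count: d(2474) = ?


2474 = 2^1 × 1237^1
d(2474) = (1+1) × (1+1) = 4

4 divisors


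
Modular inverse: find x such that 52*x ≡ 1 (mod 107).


Use the extended Euclidean algorithm on (107, 52); each row r = 107*s + 52*t:
r=107, s=1, t=0
r=52, s=0, t=1
q=2: r=3, s=1, t=-2   [107*(1) + 52*(-2) = 3]
q=17: r=1, s=-17, t=35   [107*(-17) + 52*(35) = 1]
q=3: r=0, s=52, t=-107   [107*(52) + 52*(-107) = 0]
GCD = 1 with t = 35, so 52*(35) ≡ 1 (mod 107)
Inverse = 35 mod 107 = 35
Check: 52 * 35 = 1820 ≡ 1 (mod 107)

52^(-1) ≡ 35 (mod 107)


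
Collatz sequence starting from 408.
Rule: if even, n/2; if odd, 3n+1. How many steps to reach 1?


408 → 204 → 102 → 51 → 154 → 77 → 232 → 116 → 58 → 29 → 88 → 44 → 22 → 11 → 34 → 17 → 52 → 26 → 13 → 40 → 20 → 10 → 5 → 16 → 8 → 4 → 2 → 1
Total steps = 27

27 steps


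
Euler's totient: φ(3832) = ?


3832 = 2^3 × 479
Prime factors: 2, 479
φ(3832) = 3832 × (1-1/2) × (1-1/479)
= 3832 × 1/2 × 478/479 = 1912

φ(3832) = 1912


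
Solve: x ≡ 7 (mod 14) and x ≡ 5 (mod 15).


M = 14*15 = 210
M1 = M/14 = 15, M2 = M/15 = 14
M1^(-1) mod 14 = 1, M2^(-1) mod 15 = 14
x = 7*15*1 + 5*14*14 = 1085
1085 mod 210 = 35
Check: 35 mod 14 = 7 ✓, 35 mod 15 = 5 ✓

x ≡ 35 (mod 210)


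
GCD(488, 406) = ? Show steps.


488 = 1 * 406 + 82
406 = 4 * 82 + 78
82 = 1 * 78 + 4
78 = 19 * 4 + 2
4 = 2 * 2 + 0
GCD = 2


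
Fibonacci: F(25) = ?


Sequence: 1, 1, 2, 3, 5, 8, 13, 21, 34, 55, 89, 144, 233, 377, 610, 987, 1597, 2584, 4181, 6765, 10946, 17711, 28657, 46368, 75025
F(25) = 75025


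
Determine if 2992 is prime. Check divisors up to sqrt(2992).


2992 / 2 = 1496 (exact division)
2992 is NOT prime.

No, 2992 is not prime


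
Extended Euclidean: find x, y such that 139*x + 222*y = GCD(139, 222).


Tabular extended Euclidean (each row: r = 139*s + 222*t):
r=139, s=1, t=0
r=222, s=0, t=1
q=0: r=139, s=1, t=0   [139*(1) + 222*(0) = 139]
q=1: r=83, s=-1, t=1   [139*(-1) + 222*(1) = 83]
q=1: r=56, s=2, t=-1   [139*(2) + 222*(-1) = 56]
q=1: r=27, s=-3, t=2   [139*(-3) + 222*(2) = 27]
q=2: r=2, s=8, t=-5   [139*(8) + 222*(-5) = 2]
q=13: r=1, s=-107, t=67   [139*(-107) + 222*(67) = 1]
q=2: r=0, s=222, t=-139   [139*(222) + 222*(-139) = 0]
GCD = 1; from the row with r=1: x=-107, y=67
Check: 139*(-107) + 222*(67) = -14873 + 14874 = 1

GCD = 1, x = -107, y = 67


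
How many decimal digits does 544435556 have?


544435556 has 9 digits in base 10
floor(log10(544435556)) + 1 = floor(8.7359) + 1 = 9

9 digits (base 10)


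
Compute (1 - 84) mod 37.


1 - 84 = -83
-83 mod 37 = 28


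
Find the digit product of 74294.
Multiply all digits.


7 × 4 × 2 × 9 × 4 = 2016


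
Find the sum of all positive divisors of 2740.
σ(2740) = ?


Divisors of 2740: 1, 2, 4, 5, 10, 20, 137, 274, 548, 685, 1370, 2740
Sum = 1 + 2 + 4 + 5 + 10 + 20 + 137 + 274 + 548 + 685 + 1370 + 2740 = 5796

σ(2740) = 5796


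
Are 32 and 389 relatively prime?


Euclidean algorithm:
389 = 12 * 32 + 5
32 = 6 * 5 + 2
5 = 2 * 2 + 1
2 = 2 * 1 + 0
GCD(32, 389) = 1

Yes, coprime (GCD = 1)


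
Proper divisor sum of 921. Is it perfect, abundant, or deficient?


Proper divisors: 1, 3, 307
Sum = 1 + 3 + 307 = 311
311 < 921 → deficient

s(921) = 311 (deficient)


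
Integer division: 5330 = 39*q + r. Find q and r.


5330 = 39 * 136 + 26
Check: 5304 + 26 = 5330

q = 136, r = 26


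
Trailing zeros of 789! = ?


floor(789/5) = 157
floor(789/25) = 31
floor(789/125) = 6
floor(789/625) = 1
Total = 195

195 trailing zeros


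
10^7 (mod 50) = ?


10^1 mod 50 = 10
10^2 mod 50 = 0
10^3 mod 50 = 0
10^4 mod 50 = 0
10^5 mod 50 = 0
10^6 mod 50 = 0
10^7 mod 50 = 0


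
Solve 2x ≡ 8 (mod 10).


GCD(2, 10) = 2 divides 8
Divide: 1x ≡ 4 (mod 5)
x ≡ 4 (mod 5)


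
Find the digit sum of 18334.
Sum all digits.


1 + 8 + 3 + 3 + 4 = 19


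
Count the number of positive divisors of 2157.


2157 = 3^1 × 719^1
d(2157) = (1+1) × (1+1) = 4

4 divisors


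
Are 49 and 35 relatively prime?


Euclidean algorithm:
49 = 1 * 35 + 14
35 = 2 * 14 + 7
14 = 2 * 7 + 0
GCD(49, 35) = 7

No, not coprime (GCD = 7)


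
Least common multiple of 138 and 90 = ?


GCD(138, 90) = 6
LCM = 138*90/6 = 12420/6 = 2070

LCM = 2070


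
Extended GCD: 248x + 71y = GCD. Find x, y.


Tabular extended Euclidean (each row: r = 248*s + 71*t):
r=248, s=1, t=0
r=71, s=0, t=1
q=3: r=35, s=1, t=-3   [248*(1) + 71*(-3) = 35]
q=2: r=1, s=-2, t=7   [248*(-2) + 71*(7) = 1]
q=35: r=0, s=71, t=-248   [248*(71) + 71*(-248) = 0]
GCD = 1; from the row with r=1: x=-2, y=7
Check: 248*(-2) + 71*(7) = -496 + 497 = 1

GCD = 1, x = -2, y = 7


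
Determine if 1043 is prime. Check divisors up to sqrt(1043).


1043 / 7 = 149 (exact division)
1043 is NOT prime.

No, 1043 is not prime


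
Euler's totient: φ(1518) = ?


1518 = 2 × 3 × 11 × 23
Prime factors: 2, 3, 11, 23
φ(1518) = 1518 × (1-1/2) × (1-1/3) × (1-1/11) × (1-1/23)
= 1518 × 1/2 × 2/3 × 10/11 × 22/23 = 440

φ(1518) = 440


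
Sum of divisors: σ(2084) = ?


Divisors of 2084: 1, 2, 4, 521, 1042, 2084
Sum = 1 + 2 + 4 + 521 + 1042 + 2084 = 3654

σ(2084) = 3654


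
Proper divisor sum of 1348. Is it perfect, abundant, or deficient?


Proper divisors: 1, 2, 4, 337, 674
Sum = 1 + 2 + 4 + 337 + 674 = 1018
1018 < 1348 → deficient

s(1348) = 1018 (deficient)


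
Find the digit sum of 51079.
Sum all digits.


5 + 1 + 0 + 7 + 9 = 22


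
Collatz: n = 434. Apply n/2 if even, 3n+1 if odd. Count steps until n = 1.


434 → 217 → 652 → 326 → 163 → 490 → 245 → 736 → 368 → 184 → 92 → 46 → 23 → 70 → 35 → 106 → 53 → 160 → 80 → 40 → 20 → 10 → 5 → 16 → 8 → 4 → 2 → 1
Total steps = 27

27 steps


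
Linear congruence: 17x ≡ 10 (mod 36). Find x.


GCD(17, 36) = 1, unique solution
a^(-1) mod 36 = 17
x = 17 * 10 mod 36 = 26

x ≡ 26 (mod 36)


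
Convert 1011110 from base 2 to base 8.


1011110 (base 2) = 94 (decimal)
94 (decimal) = 136 (base 8)


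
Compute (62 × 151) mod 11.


62 × 151 = 9362
9362 mod 11 = 1


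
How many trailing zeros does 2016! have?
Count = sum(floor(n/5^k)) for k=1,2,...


floor(2016/5) = 403
floor(2016/25) = 80
floor(2016/125) = 16
floor(2016/625) = 3
Total = 502

502 trailing zeros


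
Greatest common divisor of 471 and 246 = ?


471 = 1 * 246 + 225
246 = 1 * 225 + 21
225 = 10 * 21 + 15
21 = 1 * 15 + 6
15 = 2 * 6 + 3
6 = 2 * 3 + 0
GCD = 3


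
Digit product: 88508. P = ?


8 × 8 × 5 × 0 × 8 = 0


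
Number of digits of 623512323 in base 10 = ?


623512323 has 9 digits in base 10
floor(log10(623512323)) + 1 = floor(8.7948) + 1 = 9

9 digits (base 10)


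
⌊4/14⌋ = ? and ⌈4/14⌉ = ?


4/14 = 0.2857
floor = 0
ceil = 1

floor = 0, ceil = 1


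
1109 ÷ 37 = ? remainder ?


1109 = 37 * 29 + 36
Check: 1073 + 36 = 1109

q = 29, r = 36


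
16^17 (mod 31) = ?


16^1 mod 31 = 16
16^2 mod 31 = 8
16^3 mod 31 = 4
16^4 mod 31 = 2
16^5 mod 31 = 1
16^6 mod 31 = 16
16^7 mod 31 = 8
16^8 mod 31 = 4
16^9 mod 31 = 2
16^10 mod 31 = 1
16^11 mod 31 = 16
16^12 mod 31 = 8
16^13 mod 31 = 4
16^14 mod 31 = 2
16^15 mod 31 = 1
16^16 mod 31 = 16
16^17 mod 31 = 8


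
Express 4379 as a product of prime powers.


4379 / 29 = 151
151 / 151 = 1
4379 = 29 × 151


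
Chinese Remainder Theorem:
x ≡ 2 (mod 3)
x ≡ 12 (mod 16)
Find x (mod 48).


M = 3*16 = 48
M1 = M/3 = 16, M2 = M/16 = 3
M1^(-1) mod 3 = 1, M2^(-1) mod 16 = 11
x = 2*16*1 + 12*3*11 = 428
428 mod 48 = 44
Check: 44 mod 3 = 2 ✓, 44 mod 16 = 12 ✓

x ≡ 44 (mod 48)


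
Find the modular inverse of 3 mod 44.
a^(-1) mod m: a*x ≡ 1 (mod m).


Use the extended Euclidean algorithm on (44, 3); each row r = 44*s + 3*t:
r=44, s=1, t=0
r=3, s=0, t=1
q=14: r=2, s=1, t=-14   [44*(1) + 3*(-14) = 2]
q=1: r=1, s=-1, t=15   [44*(-1) + 3*(15) = 1]
q=2: r=0, s=3, t=-44   [44*(3) + 3*(-44) = 0]
GCD = 1 with t = 15, so 3*(15) ≡ 1 (mod 44)
Inverse = 15 mod 44 = 15
Check: 3 * 15 = 45 ≡ 1 (mod 44)

3^(-1) ≡ 15 (mod 44)


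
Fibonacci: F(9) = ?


Sequence: 1, 1, 2, 3, 5, 8, 13, 21, 34
F(9) = 34


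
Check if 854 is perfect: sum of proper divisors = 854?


Proper divisors of 854: 1, 2, 7, 14, 61, 122, 427
Sum = 1 + 2 + 7 + 14 + 61 + 122 + 427 = 634

No, 854 is not perfect (634 ≠ 854)


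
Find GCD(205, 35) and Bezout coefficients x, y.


Tabular extended Euclidean (each row: r = 205*s + 35*t):
r=205, s=1, t=0
r=35, s=0, t=1
q=5: r=30, s=1, t=-5   [205*(1) + 35*(-5) = 30]
q=1: r=5, s=-1, t=6   [205*(-1) + 35*(6) = 5]
q=6: r=0, s=7, t=-41   [205*(7) + 35*(-41) = 0]
GCD = 5; from the row with r=5: x=-1, y=6
Check: 205*(-1) + 35*(6) = -205 + 210 = 5

GCD = 5, x = -1, y = 6


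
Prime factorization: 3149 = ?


3149 / 47 = 67
67 / 67 = 1
3149 = 47 × 67


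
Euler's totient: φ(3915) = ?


3915 = 3^3 × 5 × 29
Prime factors: 3, 5, 29
φ(3915) = 3915 × (1-1/3) × (1-1/5) × (1-1/29)
= 3915 × 2/3 × 4/5 × 28/29 = 2016

φ(3915) = 2016


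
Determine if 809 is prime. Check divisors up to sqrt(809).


Check divisors up to sqrt(809) = 28.4429
No divisors found.
809 is prime.

Yes, 809 is prime


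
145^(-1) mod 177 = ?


Use the extended Euclidean algorithm on (177, 145); each row r = 177*s + 145*t:
r=177, s=1, t=0
r=145, s=0, t=1
q=1: r=32, s=1, t=-1   [177*(1) + 145*(-1) = 32]
q=4: r=17, s=-4, t=5   [177*(-4) + 145*(5) = 17]
q=1: r=15, s=5, t=-6   [177*(5) + 145*(-6) = 15]
q=1: r=2, s=-9, t=11   [177*(-9) + 145*(11) = 2]
q=7: r=1, s=68, t=-83   [177*(68) + 145*(-83) = 1]
q=2: r=0, s=-145, t=177   [177*(-145) + 145*(177) = 0]
GCD = 1 with t = -83, so 145*(-83) ≡ 1 (mod 177)
Inverse = -83 mod 177 = 94
Check: 145 * 94 = 13630 ≡ 1 (mod 177)

145^(-1) ≡ 94 (mod 177)


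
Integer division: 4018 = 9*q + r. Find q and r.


4018 = 9 * 446 + 4
Check: 4014 + 4 = 4018

q = 446, r = 4


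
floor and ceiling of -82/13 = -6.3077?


-82/13 = -6.3077
floor = -7
ceil = -6

floor = -7, ceil = -6


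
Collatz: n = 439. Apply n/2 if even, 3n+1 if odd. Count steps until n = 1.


439 → 1318 → 659 → 1978 → 989 → 2968 → 1484 → 742 → 371 → 1114 → 557 → 1672 → 836 → 418 → 209 → 628 → 314 → 157 → 472 → 236 → 118 → 59 → 178 → 89 → 268 → 134 → 67 → 202 → 101 → 304 → 152 → 76 → 38 → 19 → 58 → 29 → 88 → 44 → 22 → 11 → 34 → 17 → 52 → 26 → 13 → 40 → 20 → 10 → 5 → 16 → 8 → 4 → 2 → 1
Total steps = 53

53 steps


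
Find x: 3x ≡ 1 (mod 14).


GCD(3, 14) = 1, unique solution
a^(-1) mod 14 = 5
x = 5 * 1 mod 14 = 5

x ≡ 5 (mod 14)


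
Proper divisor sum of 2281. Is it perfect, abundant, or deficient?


Proper divisors: 1
Sum = 1 = 1
1 < 2281 → deficient

s(2281) = 1 (deficient)


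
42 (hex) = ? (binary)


42 (base 16) = 66 (decimal)
66 (decimal) = 1000010 (base 2)


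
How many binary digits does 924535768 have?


924535768 in base 2 = 110111000110110100101111011000
Number of digits = 30

30 digits (base 2)


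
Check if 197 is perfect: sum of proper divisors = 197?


Proper divisors of 197: 1
Sum = 1 = 1

No, 197 is not perfect (1 ≠ 197)


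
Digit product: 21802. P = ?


2 × 1 × 8 × 0 × 2 = 0


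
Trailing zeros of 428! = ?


floor(428/5) = 85
floor(428/25) = 17
floor(428/125) = 3
Total = 105

105 trailing zeros


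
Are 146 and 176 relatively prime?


Euclidean algorithm:
176 = 1 * 146 + 30
146 = 4 * 30 + 26
30 = 1 * 26 + 4
26 = 6 * 4 + 2
4 = 2 * 2 + 0
GCD(146, 176) = 2

No, not coprime (GCD = 2)


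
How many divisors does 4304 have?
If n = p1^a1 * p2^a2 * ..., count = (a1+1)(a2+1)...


4304 = 2^4 × 269^1
d(4304) = (4+1) × (1+1) = 10

10 divisors


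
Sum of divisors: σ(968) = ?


Divisors of 968: 1, 2, 4, 8, 11, 22, 44, 88, 121, 242, 484, 968
Sum = 1 + 2 + 4 + 8 + 11 + 22 + 44 + 88 + 121 + 242 + 484 + 968 = 1995

σ(968) = 1995


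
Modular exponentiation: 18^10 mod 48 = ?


18^1 mod 48 = 18
18^2 mod 48 = 36
18^3 mod 48 = 24
18^4 mod 48 = 0
18^5 mod 48 = 0
18^6 mod 48 = 0
18^7 mod 48 = 0
18^8 mod 48 = 0
18^9 mod 48 = 0
18^10 mod 48 = 0


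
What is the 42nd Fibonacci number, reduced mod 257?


F(k) mod 257 for k=1..42:
1, 1, 2, 3, 5, 8, 13, 21, 34, 55, 89, 144, 233, 120, 96, 216, 55, 14, 69, 83, 152, 235, 130, 108, 238, 89, 70, 159, 229, 131, 103, 234, 80, 57, 137, 194, 74, 11, 85, 96, 181, 20
F(42) mod 257 = 20


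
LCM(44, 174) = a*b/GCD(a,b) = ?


GCD(44, 174) = 2
LCM = 44*174/2 = 7656/2 = 3828

LCM = 3828


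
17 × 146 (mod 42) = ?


17 × 146 = 2482
2482 mod 42 = 4


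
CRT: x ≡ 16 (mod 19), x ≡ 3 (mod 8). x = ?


M = 19*8 = 152
M1 = M/19 = 8, M2 = M/8 = 19
M1^(-1) mod 19 = 12, M2^(-1) mod 8 = 3
x = 16*8*12 + 3*19*3 = 1707
1707 mod 152 = 35
Check: 35 mod 19 = 16 ✓, 35 mod 8 = 3 ✓

x ≡ 35 (mod 152)


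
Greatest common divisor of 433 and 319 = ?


433 = 1 * 319 + 114
319 = 2 * 114 + 91
114 = 1 * 91 + 23
91 = 3 * 23 + 22
23 = 1 * 22 + 1
22 = 22 * 1 + 0
GCD = 1


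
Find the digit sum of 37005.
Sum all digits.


3 + 7 + 0 + 0 + 5 = 15


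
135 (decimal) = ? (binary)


135 (base 10) = 135 (decimal)
135 (decimal) = 10000111 (base 2)


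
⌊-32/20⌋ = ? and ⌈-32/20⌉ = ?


-32/20 = -1.6000
floor = -2
ceil = -1

floor = -2, ceil = -1


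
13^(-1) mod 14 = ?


Use the extended Euclidean algorithm on (14, 13); each row r = 14*s + 13*t:
r=14, s=1, t=0
r=13, s=0, t=1
q=1: r=1, s=1, t=-1   [14*(1) + 13*(-1) = 1]
q=13: r=0, s=-13, t=14   [14*(-13) + 13*(14) = 0]
GCD = 1 with t = -1, so 13*(-1) ≡ 1 (mod 14)
Inverse = -1 mod 14 = 13
Check: 13 * 13 = 169 ≡ 1 (mod 14)

13^(-1) ≡ 13 (mod 14)


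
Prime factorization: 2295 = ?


2295 / 3 = 765
765 / 3 = 255
255 / 3 = 85
85 / 5 = 17
17 / 17 = 1
2295 = 3^3 × 5 × 17


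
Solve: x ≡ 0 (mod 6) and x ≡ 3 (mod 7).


M = 6*7 = 42
M1 = M/6 = 7, M2 = M/7 = 6
M1^(-1) mod 6 = 1, M2^(-1) mod 7 = 6
x = 0*7*1 + 3*6*6 = 108
108 mod 42 = 24
Check: 24 mod 6 = 0 ✓, 24 mod 7 = 3 ✓

x ≡ 24 (mod 42)


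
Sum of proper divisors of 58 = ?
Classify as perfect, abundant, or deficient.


Proper divisors: 1, 2, 29
Sum = 1 + 2 + 29 = 32
32 < 58 → deficient

s(58) = 32 (deficient)


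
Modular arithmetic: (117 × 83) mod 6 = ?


117 × 83 = 9711
9711 mod 6 = 3


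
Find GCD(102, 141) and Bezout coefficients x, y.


Tabular extended Euclidean (each row: r = 102*s + 141*t):
r=102, s=1, t=0
r=141, s=0, t=1
q=0: r=102, s=1, t=0   [102*(1) + 141*(0) = 102]
q=1: r=39, s=-1, t=1   [102*(-1) + 141*(1) = 39]
q=2: r=24, s=3, t=-2   [102*(3) + 141*(-2) = 24]
q=1: r=15, s=-4, t=3   [102*(-4) + 141*(3) = 15]
q=1: r=9, s=7, t=-5   [102*(7) + 141*(-5) = 9]
q=1: r=6, s=-11, t=8   [102*(-11) + 141*(8) = 6]
q=1: r=3, s=18, t=-13   [102*(18) + 141*(-13) = 3]
q=2: r=0, s=-47, t=34   [102*(-47) + 141*(34) = 0]
GCD = 3; from the row with r=3: x=18, y=-13
Check: 102*(18) + 141*(-13) = 1836 - 1833 = 3

GCD = 3, x = 18, y = -13


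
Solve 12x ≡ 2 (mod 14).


GCD(12, 14) = 2 divides 2
Divide: 6x ≡ 1 (mod 7)
x ≡ 6 (mod 7)


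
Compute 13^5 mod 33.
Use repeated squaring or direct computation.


13^1 mod 33 = 13
13^2 mod 33 = 4
13^3 mod 33 = 19
13^4 mod 33 = 16
13^5 mod 33 = 10


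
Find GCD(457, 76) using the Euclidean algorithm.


457 = 6 * 76 + 1
76 = 76 * 1 + 0
GCD = 1


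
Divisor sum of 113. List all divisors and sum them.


Divisors of 113: 1, 113
Sum = 1 + 113 = 114

σ(113) = 114


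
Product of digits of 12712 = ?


1 × 2 × 7 × 1 × 2 = 28


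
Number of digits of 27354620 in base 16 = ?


27354620 in base 16 = 1A165FC
Number of digits = 7

7 digits (base 16)


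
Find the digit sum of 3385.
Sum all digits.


3 + 3 + 8 + 5 = 19


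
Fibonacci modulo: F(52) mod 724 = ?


F(k) mod 724 for k=1..52:
1, 1, 2, 3, 5, 8, 13, 21, 34, 55, 89, 144, 233, 377, 610, 263, 149, 412, 561, 249, 86, 335, 421, 32, 453, 485, 214, 699, 189, 164, 353, 517, 146, 663, 85, 24, 109, 133, 242, 375, 617, 268, 161, 429, 590, 295, 161, 456, 617, 349, 242, 591
F(52) mod 724 = 591


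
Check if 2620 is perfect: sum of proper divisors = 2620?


Proper divisors of 2620: 1, 2, 4, 5, 10, 20, 131, 262, 524, 655, 1310
Sum = 1 + 2 + 4 + 5 + 10 + 20 + 131 + 262 + 524 + 655 + 1310 = 2924

No, 2620 is not perfect (2924 ≠ 2620)


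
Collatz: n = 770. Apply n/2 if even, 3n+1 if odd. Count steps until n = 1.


770 → 385 → 1156 → 578 → 289 → 868 → 434 → 217 → 652 → 326 → 163 → 490 → 245 → 736 → 368 → 184 → 92 → 46 → 23 → 70 → 35 → 106 → 53 → 160 → 80 → 40 → 20 → 10 → 5 → 16 → 8 → 4 → 2 → 1
Total steps = 33

33 steps


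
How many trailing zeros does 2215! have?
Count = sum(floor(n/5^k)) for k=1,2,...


floor(2215/5) = 443
floor(2215/25) = 88
floor(2215/125) = 17
floor(2215/625) = 3
Total = 551

551 trailing zeros


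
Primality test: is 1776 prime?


1776 / 2 = 888 (exact division)
1776 is NOT prime.

No, 1776 is not prime


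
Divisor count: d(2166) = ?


2166 = 2^1 × 3^1 × 19^2
d(2166) = (1+1) × (1+1) × (2+1) = 12

12 divisors


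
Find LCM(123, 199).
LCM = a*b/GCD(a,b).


GCD(123, 199) = 1
LCM = 123*199/1 = 24477/1 = 24477

LCM = 24477


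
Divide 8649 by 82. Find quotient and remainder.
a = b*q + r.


8649 = 82 * 105 + 39
Check: 8610 + 39 = 8649

q = 105, r = 39


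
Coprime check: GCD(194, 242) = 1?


Euclidean algorithm:
242 = 1 * 194 + 48
194 = 4 * 48 + 2
48 = 24 * 2 + 0
GCD(194, 242) = 2

No, not coprime (GCD = 2)


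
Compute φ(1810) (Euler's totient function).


1810 = 2 × 5 × 181
Prime factors: 2, 5, 181
φ(1810) = 1810 × (1-1/2) × (1-1/5) × (1-1/181)
= 1810 × 1/2 × 4/5 × 180/181 = 720

φ(1810) = 720


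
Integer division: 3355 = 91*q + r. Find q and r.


3355 = 91 * 36 + 79
Check: 3276 + 79 = 3355

q = 36, r = 79


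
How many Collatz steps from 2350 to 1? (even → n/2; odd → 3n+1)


2350 → 1175 → 3526 → 1763 → 5290 → 2645 → 7936 → 3968 → 1984 → 992 → 496 → 248 → 124 → 62 → 31 → 94 → 47 → 142 → 71 → 214 → 107 → 322 → 161 → 484 → 242 → 121 → 364 → 182 → 91 → 274 → 137 → 412 → 206 → 103 → 310 → 155 → 466 → 233 → 700 → 350 → 175 → 526 → 263 → 790 → 395 → 1186 → 593 → 1780 → 890 → 445 → 1336 → 668 → 334 → 167 → 502 → 251 → 754 → 377 → 1132 → 566 → 283 → 850 → 425 → 1276 → 638 → 319 → 958 → 479 → 1438 → 719 → 2158 → 1079 → 3238 → 1619 → 4858 → 2429 → 7288 → 3644 → 1822 → 911 → 2734 → 1367 → 4102 → 2051 → 6154 → 3077 → 9232 → 4616 → 2308 → 1154 → 577 → 1732 → 866 → 433 → 1300 → 650 → 325 → 976 → 488 → 244 → 122 → 61 → 184 → 92 → 46 → 23 → 70 → 35 → 106 → 53 → 160 → 80 → 40 → 20 → 10 → 5 → 16 → 8 → 4 → 2 → 1
Total steps = 120

120 steps
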